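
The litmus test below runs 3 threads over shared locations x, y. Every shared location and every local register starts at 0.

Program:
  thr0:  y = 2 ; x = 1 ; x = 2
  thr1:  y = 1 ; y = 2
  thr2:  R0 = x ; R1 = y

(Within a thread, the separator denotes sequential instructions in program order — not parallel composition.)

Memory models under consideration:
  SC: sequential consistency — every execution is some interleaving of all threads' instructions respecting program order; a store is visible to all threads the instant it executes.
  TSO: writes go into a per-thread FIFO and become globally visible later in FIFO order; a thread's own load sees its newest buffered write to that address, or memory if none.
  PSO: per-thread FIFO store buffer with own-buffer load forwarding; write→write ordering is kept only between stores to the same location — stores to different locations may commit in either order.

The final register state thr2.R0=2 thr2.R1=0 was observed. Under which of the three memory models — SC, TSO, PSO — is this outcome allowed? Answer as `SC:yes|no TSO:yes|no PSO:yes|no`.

SC:no TSO:no PSO:yes

outcome vector order: (thr2.R0,thr2.R1)
under SC → 0/0, 0/1, 0/2, 1/1, 1/2, 2/1, 2/2
under TSO → 0/0, 0/1, 0/2, 1/1, 1/2, 2/1, 2/2
under PSO → 0/0, 0/1, 0/2, 1/0, 1/1, 1/2, 2/0, 2/1, 2/2
target 2/0 ∈ {PSO}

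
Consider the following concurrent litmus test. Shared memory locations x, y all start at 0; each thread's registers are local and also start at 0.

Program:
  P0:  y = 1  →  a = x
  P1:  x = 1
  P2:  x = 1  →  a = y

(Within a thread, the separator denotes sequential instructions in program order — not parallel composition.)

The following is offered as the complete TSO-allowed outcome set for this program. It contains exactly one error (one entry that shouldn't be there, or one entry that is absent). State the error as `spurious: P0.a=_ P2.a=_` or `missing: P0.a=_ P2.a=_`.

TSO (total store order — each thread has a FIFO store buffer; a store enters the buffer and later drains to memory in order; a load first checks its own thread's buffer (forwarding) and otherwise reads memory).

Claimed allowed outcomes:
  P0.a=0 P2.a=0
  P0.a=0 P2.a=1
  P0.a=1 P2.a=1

missing: P0.a=1 P2.a=0

outcome vector order: (P0.a,P2.a)
TSO: 4 outcomes — {0/0, 0/1, 1/0, 1/1}
TSO∖claimed = {1/0}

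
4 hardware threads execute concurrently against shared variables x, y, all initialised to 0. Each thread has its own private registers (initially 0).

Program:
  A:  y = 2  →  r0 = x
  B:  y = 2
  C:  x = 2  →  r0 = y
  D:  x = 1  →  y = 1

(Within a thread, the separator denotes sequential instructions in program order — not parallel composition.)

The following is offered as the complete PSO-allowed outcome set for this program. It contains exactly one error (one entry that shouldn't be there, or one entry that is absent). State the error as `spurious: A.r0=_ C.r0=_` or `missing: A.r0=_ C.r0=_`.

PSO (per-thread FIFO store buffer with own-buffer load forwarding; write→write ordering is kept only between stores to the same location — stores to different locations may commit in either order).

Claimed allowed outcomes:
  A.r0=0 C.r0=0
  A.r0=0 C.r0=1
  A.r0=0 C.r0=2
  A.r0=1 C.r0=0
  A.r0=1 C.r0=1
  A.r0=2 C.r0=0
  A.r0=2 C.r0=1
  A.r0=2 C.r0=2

missing: A.r0=1 C.r0=2

outcome vector order: (A.r0,C.r0)
PSO: 9 outcomes — {0/0; 0/1; 0/2; 1/0; 1/1; 1/2; 2/0; 2/1; 2/2}
PSO∖claimed = {1/2}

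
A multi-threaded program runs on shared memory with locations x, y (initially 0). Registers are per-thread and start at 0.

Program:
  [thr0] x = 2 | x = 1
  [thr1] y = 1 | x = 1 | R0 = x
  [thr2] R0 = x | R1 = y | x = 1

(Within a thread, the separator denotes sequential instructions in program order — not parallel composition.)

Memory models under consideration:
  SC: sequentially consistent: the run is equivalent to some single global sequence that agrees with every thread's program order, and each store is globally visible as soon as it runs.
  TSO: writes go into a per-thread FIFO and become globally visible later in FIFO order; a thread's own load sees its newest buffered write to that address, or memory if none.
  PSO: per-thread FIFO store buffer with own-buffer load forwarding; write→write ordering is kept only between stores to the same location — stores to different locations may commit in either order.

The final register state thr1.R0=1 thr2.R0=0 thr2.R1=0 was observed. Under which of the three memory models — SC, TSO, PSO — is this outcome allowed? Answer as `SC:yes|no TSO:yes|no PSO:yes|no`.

outcome vector order: (thr1.R0,thr2.R0,thr2.R1)
SC: 10 outcomes — {(1,0,0); (1,0,1); (1,1,0); (1,1,1); (1,2,0); (1,2,1); (2,0,0); (2,0,1); (2,1,1); (2,2,1)}
TSO: 10 outcomes — {(1,0,0); (1,0,1); (1,1,0); (1,1,1); (1,2,0); (1,2,1); (2,0,0); (2,0,1); (2,1,1); (2,2,1)}
PSO: 12 outcomes — {(1,0,0); (1,0,1); (1,1,0); (1,1,1); (1,2,0); (1,2,1); (2,0,0); (2,0,1); (2,1,0); (2,1,1); (2,2,0); (2,2,1)}
target (1,0,0) ∈ {SC,TSO,PSO}

SC:yes TSO:yes PSO:yes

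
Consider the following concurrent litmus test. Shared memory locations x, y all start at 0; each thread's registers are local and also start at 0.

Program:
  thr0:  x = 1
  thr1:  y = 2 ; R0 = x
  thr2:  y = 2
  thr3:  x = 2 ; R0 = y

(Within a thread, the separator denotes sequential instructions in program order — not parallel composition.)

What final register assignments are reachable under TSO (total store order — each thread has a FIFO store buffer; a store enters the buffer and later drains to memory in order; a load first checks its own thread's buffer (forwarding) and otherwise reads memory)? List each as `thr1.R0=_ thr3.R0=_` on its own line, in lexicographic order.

thr1.R0=0 thr3.R0=0
thr1.R0=0 thr3.R0=2
thr1.R0=1 thr3.R0=0
thr1.R0=1 thr3.R0=2
thr1.R0=2 thr3.R0=0
thr1.R0=2 thr3.R0=2

outcome vector order: (thr1.R0,thr3.R0)
|TSO outcomes| = 6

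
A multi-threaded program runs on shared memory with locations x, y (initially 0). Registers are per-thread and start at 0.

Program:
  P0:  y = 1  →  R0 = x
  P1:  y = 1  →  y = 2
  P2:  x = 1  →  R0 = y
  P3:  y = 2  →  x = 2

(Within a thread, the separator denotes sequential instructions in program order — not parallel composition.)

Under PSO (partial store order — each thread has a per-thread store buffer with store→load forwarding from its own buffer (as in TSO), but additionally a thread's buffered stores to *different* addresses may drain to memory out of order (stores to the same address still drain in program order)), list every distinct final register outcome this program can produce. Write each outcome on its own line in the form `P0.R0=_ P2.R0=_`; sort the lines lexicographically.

P0.R0=0 P2.R0=0
P0.R0=0 P2.R0=1
P0.R0=0 P2.R0=2
P0.R0=1 P2.R0=0
P0.R0=1 P2.R0=1
P0.R0=1 P2.R0=2
P0.R0=2 P2.R0=0
P0.R0=2 P2.R0=1
P0.R0=2 P2.R0=2

outcome vector order: (P0.R0,P2.R0)
|PSO outcomes| = 9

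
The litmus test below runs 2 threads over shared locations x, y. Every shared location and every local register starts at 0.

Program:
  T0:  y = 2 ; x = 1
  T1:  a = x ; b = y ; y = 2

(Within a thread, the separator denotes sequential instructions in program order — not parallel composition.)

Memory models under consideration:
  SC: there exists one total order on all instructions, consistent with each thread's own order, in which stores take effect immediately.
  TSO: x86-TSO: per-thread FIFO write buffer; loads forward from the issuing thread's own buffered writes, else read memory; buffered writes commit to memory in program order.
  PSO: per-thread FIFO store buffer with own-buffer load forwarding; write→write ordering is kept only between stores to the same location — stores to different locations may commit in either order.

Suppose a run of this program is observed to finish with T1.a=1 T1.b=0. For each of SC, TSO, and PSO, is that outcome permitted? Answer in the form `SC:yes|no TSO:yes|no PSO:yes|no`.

outcome vector order: (T1.a,T1.b)
SC: 3 outcomes — {<0 0>, <0 2>, <1 2>}
TSO: 3 outcomes — {<0 0>, <0 2>, <1 2>}
PSO: 4 outcomes — {<0 0>, <0 2>, <1 0>, <1 2>}
target <1 0> ∈ {PSO}

SC:no TSO:no PSO:yes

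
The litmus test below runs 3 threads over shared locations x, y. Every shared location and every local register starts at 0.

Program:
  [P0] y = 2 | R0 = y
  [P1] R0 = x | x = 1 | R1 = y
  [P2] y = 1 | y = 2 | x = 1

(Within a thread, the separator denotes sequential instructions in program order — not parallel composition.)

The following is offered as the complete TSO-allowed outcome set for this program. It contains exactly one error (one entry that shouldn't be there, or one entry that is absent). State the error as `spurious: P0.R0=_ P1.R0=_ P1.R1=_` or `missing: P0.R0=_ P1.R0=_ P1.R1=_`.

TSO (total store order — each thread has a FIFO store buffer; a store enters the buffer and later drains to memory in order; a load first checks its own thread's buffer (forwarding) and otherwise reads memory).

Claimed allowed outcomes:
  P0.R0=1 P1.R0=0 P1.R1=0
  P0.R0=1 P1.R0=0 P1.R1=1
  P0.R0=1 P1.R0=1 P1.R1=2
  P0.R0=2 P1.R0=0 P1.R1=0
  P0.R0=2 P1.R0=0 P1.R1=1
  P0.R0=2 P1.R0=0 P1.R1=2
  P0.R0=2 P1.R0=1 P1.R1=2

outcome vector order: (P0.R0,P1.R0,P1.R1)
TSO (8): 1/0/0; 1/0/1; 1/0/2; 1/1/2; 2/0/0; 2/0/1; 2/0/2; 2/1/2
TSO∖claimed = {1/0/2}

missing: P0.R0=1 P1.R0=0 P1.R1=2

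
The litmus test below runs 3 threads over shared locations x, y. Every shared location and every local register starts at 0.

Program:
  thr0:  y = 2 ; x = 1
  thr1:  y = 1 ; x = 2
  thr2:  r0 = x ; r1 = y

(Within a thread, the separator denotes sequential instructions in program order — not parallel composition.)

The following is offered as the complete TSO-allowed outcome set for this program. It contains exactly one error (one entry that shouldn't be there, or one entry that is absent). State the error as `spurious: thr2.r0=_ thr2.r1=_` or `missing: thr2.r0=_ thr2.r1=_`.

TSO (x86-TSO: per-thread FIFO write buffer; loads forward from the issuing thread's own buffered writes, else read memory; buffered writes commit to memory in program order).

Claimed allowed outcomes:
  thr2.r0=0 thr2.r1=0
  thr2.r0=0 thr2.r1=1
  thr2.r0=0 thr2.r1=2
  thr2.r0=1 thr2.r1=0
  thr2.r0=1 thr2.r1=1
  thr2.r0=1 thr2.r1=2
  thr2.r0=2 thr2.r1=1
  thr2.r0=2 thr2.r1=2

outcome vector order: (thr2.r0,thr2.r1)
TSO (7): 00, 01, 02, 11, 12, 21, 22
claimed∖TSO = {10}

spurious: thr2.r0=1 thr2.r1=0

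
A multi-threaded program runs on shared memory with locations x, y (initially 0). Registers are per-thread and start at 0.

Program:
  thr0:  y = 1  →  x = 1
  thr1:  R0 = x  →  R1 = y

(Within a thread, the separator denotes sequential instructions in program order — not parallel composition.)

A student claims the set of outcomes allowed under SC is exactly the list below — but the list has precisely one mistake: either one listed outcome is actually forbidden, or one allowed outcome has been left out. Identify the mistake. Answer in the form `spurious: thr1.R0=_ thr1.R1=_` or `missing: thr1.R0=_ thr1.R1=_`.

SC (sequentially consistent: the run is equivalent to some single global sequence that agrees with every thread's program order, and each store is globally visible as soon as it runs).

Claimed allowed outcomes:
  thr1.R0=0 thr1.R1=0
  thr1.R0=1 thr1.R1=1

missing: thr1.R0=0 thr1.R1=1

outcome vector order: (thr1.R0,thr1.R1)
SC: 3 outcomes — {0/0 0/1 1/1}
SC∖claimed = {0/1}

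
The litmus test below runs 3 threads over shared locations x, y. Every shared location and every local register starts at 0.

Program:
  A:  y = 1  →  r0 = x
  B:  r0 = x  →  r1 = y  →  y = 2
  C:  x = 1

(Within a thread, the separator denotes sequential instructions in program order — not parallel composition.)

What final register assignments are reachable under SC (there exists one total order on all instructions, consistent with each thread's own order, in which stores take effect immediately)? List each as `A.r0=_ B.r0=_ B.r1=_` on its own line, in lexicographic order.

outcome vector order: (A.r0,B.r0,B.r1)
|SC outcomes| = 7

A.r0=0 B.r0=0 B.r1=0
A.r0=0 B.r0=0 B.r1=1
A.r0=0 B.r0=1 B.r1=1
A.r0=1 B.r0=0 B.r1=0
A.r0=1 B.r0=0 B.r1=1
A.r0=1 B.r0=1 B.r1=0
A.r0=1 B.r0=1 B.r1=1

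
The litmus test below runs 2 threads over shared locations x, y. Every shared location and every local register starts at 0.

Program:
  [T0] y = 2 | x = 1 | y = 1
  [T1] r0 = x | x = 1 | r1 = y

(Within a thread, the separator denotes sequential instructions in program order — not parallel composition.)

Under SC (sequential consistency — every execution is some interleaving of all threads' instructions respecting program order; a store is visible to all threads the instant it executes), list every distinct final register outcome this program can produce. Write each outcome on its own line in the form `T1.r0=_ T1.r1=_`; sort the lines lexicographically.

T1.r0=0 T1.r1=0
T1.r0=0 T1.r1=1
T1.r0=0 T1.r1=2
T1.r0=1 T1.r1=1
T1.r0=1 T1.r1=2

outcome vector order: (T1.r0,T1.r1)
|SC outcomes| = 5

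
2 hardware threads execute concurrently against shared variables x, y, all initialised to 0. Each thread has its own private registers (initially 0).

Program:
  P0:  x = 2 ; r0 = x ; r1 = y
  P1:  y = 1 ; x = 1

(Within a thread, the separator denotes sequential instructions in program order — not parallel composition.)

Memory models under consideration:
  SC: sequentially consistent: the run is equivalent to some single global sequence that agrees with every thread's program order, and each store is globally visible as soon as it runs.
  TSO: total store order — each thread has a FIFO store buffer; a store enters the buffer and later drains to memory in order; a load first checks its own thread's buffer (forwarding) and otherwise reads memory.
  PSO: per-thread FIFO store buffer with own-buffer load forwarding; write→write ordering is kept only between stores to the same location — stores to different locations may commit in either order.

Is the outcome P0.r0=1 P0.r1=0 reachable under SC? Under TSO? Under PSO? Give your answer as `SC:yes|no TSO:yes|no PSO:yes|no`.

SC:no TSO:no PSO:yes

outcome vector order: (P0.r0,P0.r1)
under SC → 11; 20; 21
under TSO → 11; 20; 21
under PSO → 10; 11; 20; 21
target 10 ∈ {PSO}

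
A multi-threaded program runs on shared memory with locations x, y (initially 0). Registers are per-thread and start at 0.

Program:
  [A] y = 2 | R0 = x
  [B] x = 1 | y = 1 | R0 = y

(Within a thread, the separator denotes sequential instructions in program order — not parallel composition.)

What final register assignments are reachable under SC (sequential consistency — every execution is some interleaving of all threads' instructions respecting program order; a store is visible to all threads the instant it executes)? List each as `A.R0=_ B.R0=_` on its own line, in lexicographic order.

outcome vector order: (A.R0,B.R0)
|SC outcomes| = 3

A.R0=0 B.R0=1
A.R0=1 B.R0=1
A.R0=1 B.R0=2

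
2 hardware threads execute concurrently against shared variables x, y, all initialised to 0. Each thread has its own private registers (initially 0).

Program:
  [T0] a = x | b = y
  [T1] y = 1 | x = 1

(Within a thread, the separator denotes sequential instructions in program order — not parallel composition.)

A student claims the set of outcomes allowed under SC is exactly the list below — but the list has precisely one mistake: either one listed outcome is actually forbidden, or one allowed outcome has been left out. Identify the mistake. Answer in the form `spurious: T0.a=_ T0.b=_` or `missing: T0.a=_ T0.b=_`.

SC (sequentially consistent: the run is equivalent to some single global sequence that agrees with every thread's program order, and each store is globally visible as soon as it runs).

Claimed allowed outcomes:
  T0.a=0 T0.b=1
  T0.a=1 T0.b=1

outcome vector order: (T0.a,T0.b)
SC: 3 outcomes — {00 01 11}
SC∖claimed = {00}

missing: T0.a=0 T0.b=0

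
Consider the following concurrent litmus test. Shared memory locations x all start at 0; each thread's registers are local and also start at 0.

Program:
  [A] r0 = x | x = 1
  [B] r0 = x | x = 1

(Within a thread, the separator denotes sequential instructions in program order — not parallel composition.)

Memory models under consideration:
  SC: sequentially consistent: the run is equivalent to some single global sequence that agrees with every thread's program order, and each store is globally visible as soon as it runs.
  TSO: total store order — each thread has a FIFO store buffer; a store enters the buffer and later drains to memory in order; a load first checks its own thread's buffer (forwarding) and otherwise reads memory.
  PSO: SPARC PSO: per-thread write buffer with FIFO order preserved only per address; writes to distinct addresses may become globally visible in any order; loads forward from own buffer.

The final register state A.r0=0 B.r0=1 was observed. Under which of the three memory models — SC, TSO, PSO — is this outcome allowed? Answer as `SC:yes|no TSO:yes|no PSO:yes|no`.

outcome vector order: (A.r0,B.r0)
[SC] allowed = {0/0; 0/1; 1/0}
[TSO] allowed = {0/0; 0/1; 1/0}
[PSO] allowed = {0/0; 0/1; 1/0}
target 0/1 ∈ {SC,TSO,PSO}

SC:yes TSO:yes PSO:yes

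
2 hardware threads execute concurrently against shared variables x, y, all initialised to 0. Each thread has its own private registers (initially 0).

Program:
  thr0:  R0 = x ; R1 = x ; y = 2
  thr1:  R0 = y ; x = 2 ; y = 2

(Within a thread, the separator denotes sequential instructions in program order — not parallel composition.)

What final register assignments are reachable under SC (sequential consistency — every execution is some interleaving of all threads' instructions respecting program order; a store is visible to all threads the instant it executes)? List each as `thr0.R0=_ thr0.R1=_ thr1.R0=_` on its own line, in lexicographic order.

outcome vector order: (thr0.R0,thr0.R1,thr1.R0)
|SC outcomes| = 4

thr0.R0=0 thr0.R1=0 thr1.R0=0
thr0.R0=0 thr0.R1=0 thr1.R0=2
thr0.R0=0 thr0.R1=2 thr1.R0=0
thr0.R0=2 thr0.R1=2 thr1.R0=0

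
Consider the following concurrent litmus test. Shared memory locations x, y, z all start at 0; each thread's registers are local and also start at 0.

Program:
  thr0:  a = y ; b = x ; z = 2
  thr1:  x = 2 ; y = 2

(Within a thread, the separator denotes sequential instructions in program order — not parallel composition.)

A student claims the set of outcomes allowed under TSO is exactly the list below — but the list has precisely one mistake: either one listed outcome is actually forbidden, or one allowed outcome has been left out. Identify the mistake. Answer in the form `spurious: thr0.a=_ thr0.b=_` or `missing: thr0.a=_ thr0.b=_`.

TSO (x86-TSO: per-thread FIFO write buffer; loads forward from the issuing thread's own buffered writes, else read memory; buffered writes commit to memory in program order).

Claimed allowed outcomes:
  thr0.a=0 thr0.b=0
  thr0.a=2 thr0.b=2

missing: thr0.a=0 thr0.b=2

outcome vector order: (thr0.a,thr0.b)
TSO: 3 outcomes — {00; 02; 22}
TSO∖claimed = {02}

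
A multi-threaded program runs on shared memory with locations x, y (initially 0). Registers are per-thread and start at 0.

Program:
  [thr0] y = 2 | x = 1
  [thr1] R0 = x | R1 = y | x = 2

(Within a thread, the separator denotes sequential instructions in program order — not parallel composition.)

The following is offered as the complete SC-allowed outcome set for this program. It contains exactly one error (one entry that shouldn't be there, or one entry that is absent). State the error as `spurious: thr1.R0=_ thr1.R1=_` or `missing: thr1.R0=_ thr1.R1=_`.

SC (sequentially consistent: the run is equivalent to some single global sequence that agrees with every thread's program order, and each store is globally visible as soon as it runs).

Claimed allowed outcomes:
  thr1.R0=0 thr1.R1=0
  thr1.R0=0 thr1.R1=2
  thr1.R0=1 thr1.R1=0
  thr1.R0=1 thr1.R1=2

spurious: thr1.R0=1 thr1.R1=0

outcome vector order: (thr1.R0,thr1.R1)
SC (3): (0,0) (0,2) (1,2)
claimed∖SC = {(1,0)}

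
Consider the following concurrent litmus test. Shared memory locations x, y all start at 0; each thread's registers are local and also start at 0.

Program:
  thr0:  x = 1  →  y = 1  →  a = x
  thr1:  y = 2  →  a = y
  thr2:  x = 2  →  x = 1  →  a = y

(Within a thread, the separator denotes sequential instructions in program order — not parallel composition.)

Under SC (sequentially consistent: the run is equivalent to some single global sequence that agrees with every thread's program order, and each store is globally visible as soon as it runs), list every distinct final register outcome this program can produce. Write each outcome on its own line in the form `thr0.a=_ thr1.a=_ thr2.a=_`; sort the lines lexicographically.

thr0.a=1 thr1.a=1 thr2.a=0
thr0.a=1 thr1.a=1 thr2.a=1
thr0.a=1 thr1.a=1 thr2.a=2
thr0.a=1 thr1.a=2 thr2.a=0
thr0.a=1 thr1.a=2 thr2.a=1
thr0.a=1 thr1.a=2 thr2.a=2
thr0.a=2 thr1.a=1 thr2.a=1
thr0.a=2 thr1.a=2 thr2.a=1
thr0.a=2 thr1.a=2 thr2.a=2

outcome vector order: (thr0.a,thr1.a,thr2.a)
|SC outcomes| = 9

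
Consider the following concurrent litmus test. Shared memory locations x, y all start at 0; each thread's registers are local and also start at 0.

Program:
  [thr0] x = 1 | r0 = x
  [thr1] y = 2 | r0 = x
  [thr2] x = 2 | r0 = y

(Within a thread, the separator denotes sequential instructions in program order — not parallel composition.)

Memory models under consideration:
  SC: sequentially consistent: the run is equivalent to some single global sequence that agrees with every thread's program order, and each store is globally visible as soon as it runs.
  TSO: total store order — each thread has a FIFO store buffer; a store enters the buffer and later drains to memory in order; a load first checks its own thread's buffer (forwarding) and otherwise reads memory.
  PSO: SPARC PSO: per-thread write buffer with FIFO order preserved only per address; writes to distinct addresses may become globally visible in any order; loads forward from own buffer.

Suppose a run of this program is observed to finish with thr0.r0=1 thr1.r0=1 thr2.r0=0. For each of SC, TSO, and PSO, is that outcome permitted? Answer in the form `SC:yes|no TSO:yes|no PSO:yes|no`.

SC:yes TSO:yes PSO:yes

outcome vector order: (thr0.r0,thr1.r0,thr2.r0)
SC: 9 outcomes — {(1,0,2) (1,1,0) (1,1,2) (1,2,0) (1,2,2) (2,0,2) (2,1,2) (2,2,0) (2,2,2)}
TSO: 12 outcomes — {(1,0,0) (1,0,2) (1,1,0) (1,1,2) (1,2,0) (1,2,2) (2,0,0) (2,0,2) (2,1,0) (2,1,2) (2,2,0) (2,2,2)}
PSO: 12 outcomes — {(1,0,0) (1,0,2) (1,1,0) (1,1,2) (1,2,0) (1,2,2) (2,0,0) (2,0,2) (2,1,0) (2,1,2) (2,2,0) (2,2,2)}
target (1,1,0) ∈ {SC,TSO,PSO}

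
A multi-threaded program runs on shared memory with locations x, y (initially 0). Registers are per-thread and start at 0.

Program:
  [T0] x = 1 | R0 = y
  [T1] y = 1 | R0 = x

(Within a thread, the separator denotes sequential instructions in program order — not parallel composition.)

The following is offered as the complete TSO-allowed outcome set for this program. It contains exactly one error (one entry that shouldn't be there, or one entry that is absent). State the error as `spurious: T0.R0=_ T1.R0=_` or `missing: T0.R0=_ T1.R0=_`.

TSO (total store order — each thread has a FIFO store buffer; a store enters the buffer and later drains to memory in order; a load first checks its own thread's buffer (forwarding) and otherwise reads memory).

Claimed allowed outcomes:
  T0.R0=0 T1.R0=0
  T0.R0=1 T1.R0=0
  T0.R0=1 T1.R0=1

missing: T0.R0=0 T1.R0=1

outcome vector order: (T0.R0,T1.R0)
TSO: 4 outcomes — {(0,0), (0,1), (1,0), (1,1)}
TSO∖claimed = {(0,1)}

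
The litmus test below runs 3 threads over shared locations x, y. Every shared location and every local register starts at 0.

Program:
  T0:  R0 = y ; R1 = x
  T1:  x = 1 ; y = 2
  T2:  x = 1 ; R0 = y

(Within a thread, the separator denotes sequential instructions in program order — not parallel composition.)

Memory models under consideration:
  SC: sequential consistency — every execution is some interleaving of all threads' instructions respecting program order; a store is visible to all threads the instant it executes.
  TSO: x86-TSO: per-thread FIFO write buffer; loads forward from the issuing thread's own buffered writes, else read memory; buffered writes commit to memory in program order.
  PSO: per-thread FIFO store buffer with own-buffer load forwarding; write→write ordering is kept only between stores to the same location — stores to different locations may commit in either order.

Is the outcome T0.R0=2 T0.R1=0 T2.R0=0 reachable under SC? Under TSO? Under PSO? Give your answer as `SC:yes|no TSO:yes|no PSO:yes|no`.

SC:no TSO:no PSO:yes

outcome vector order: (T0.R0,T0.R1,T2.R0)
SC (6): 000; 002; 010; 012; 210; 212
TSO (6): 000; 002; 010; 012; 210; 212
PSO (8): 000; 002; 010; 012; 200; 202; 210; 212
target 200 ∈ {PSO}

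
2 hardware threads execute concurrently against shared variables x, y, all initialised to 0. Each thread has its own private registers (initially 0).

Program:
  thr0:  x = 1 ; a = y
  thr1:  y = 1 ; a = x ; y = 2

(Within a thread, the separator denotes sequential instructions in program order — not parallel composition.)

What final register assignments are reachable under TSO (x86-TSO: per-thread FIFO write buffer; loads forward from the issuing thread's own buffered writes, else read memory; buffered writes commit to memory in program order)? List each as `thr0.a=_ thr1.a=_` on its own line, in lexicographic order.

thr0.a=0 thr1.a=0
thr0.a=0 thr1.a=1
thr0.a=1 thr1.a=0
thr0.a=1 thr1.a=1
thr0.a=2 thr1.a=0
thr0.a=2 thr1.a=1

outcome vector order: (thr0.a,thr1.a)
|TSO outcomes| = 6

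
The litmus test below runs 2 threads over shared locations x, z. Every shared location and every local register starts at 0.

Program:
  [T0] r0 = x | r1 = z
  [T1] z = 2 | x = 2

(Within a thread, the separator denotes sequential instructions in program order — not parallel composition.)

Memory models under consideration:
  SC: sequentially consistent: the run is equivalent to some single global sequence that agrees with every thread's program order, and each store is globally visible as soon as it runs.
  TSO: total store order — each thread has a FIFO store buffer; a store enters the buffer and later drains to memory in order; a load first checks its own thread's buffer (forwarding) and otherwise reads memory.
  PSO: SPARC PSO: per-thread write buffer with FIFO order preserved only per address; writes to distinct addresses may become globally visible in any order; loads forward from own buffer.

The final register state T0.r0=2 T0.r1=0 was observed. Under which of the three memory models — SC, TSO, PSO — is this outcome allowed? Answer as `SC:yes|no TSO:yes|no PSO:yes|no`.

outcome vector order: (T0.r0,T0.r1)
SC (3): (0,0), (0,2), (2,2)
TSO (3): (0,0), (0,2), (2,2)
PSO (4): (0,0), (0,2), (2,0), (2,2)
target (2,0) ∈ {PSO}

SC:no TSO:no PSO:yes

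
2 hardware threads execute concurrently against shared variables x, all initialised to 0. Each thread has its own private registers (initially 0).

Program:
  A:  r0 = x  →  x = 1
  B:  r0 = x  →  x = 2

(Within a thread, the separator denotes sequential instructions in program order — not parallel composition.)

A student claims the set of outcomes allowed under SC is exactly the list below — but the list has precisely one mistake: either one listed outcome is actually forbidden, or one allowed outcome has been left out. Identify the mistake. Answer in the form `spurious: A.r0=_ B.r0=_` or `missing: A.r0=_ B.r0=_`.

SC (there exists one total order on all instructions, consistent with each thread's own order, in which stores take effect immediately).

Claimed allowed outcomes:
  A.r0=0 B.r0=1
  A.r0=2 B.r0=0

outcome vector order: (A.r0,B.r0)
SC: 3 outcomes — {<0 0> <0 1> <2 0>}
SC∖claimed = {<0 0>}

missing: A.r0=0 B.r0=0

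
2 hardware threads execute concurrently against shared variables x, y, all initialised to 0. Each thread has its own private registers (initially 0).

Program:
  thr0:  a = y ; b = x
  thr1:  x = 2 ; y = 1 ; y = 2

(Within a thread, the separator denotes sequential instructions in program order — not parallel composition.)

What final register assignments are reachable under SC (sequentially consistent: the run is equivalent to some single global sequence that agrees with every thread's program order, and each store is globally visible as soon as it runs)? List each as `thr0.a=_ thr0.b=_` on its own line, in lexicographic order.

thr0.a=0 thr0.b=0
thr0.a=0 thr0.b=2
thr0.a=1 thr0.b=2
thr0.a=2 thr0.b=2

outcome vector order: (thr0.a,thr0.b)
|SC outcomes| = 4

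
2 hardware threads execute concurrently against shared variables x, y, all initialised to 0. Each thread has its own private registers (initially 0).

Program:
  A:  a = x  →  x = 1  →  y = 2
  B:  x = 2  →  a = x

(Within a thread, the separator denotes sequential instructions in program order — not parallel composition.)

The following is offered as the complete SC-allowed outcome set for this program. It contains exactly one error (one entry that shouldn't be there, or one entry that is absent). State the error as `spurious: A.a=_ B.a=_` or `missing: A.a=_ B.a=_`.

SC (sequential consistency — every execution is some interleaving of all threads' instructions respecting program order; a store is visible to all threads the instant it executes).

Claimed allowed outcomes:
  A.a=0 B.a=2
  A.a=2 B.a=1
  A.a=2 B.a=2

outcome vector order: (A.a,B.a)
under SC → <0 1>, <0 2>, <2 1>, <2 2>
SC∖claimed = {<0 1>}

missing: A.a=0 B.a=1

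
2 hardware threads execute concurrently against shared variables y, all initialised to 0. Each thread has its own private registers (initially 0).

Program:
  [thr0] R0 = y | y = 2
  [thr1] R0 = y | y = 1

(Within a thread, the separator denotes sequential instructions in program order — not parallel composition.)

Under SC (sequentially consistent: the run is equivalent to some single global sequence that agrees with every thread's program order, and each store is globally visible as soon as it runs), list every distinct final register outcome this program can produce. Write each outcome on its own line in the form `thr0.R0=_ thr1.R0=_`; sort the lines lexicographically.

thr0.R0=0 thr1.R0=0
thr0.R0=0 thr1.R0=2
thr0.R0=1 thr1.R0=0

outcome vector order: (thr0.R0,thr1.R0)
|SC outcomes| = 3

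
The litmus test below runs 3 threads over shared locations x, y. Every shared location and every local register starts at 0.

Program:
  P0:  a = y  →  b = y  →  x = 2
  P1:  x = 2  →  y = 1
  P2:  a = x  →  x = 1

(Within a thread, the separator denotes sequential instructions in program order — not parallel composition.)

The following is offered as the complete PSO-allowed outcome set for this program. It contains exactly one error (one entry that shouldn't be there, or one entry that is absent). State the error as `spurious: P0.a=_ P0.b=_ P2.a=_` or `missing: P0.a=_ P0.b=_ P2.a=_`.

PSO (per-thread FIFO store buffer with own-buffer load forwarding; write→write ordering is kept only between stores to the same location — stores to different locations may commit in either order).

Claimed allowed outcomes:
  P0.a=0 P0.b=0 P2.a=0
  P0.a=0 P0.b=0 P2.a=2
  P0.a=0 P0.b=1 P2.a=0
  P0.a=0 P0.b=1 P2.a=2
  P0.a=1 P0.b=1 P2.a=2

outcome vector order: (P0.a,P0.b,P2.a)
PSO (6): (0,0,0) (0,0,2) (0,1,0) (0,1,2) (1,1,0) (1,1,2)
PSO∖claimed = {(1,1,0)}

missing: P0.a=1 P0.b=1 P2.a=0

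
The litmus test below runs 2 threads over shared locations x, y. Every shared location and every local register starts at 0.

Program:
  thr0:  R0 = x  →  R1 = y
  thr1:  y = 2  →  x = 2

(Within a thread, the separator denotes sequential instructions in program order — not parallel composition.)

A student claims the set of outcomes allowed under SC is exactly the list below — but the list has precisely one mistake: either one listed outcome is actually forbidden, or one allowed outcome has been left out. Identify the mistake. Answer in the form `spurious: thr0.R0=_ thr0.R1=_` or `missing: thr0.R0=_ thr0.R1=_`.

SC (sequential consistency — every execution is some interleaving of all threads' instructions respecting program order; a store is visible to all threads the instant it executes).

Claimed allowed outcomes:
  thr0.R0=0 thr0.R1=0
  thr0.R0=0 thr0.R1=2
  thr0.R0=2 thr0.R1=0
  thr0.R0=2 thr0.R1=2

outcome vector order: (thr0.R0,thr0.R1)
[SC] allowed = {(0,0) (0,2) (2,2)}
claimed∖SC = {(2,0)}

spurious: thr0.R0=2 thr0.R1=0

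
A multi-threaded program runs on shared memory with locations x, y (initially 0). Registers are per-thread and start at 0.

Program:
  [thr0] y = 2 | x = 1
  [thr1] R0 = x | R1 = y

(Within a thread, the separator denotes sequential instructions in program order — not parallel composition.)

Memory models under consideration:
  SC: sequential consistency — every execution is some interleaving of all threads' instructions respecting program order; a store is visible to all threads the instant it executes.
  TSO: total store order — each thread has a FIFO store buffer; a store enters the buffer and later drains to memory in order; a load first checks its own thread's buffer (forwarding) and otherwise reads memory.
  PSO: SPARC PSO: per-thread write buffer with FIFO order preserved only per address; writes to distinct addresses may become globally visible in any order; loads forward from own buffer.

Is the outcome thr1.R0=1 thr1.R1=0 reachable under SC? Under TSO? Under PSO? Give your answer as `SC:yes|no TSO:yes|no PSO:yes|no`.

outcome vector order: (thr1.R0,thr1.R1)
SC: 3 outcomes — {<0 0> <0 2> <1 2>}
TSO: 3 outcomes — {<0 0> <0 2> <1 2>}
PSO: 4 outcomes — {<0 0> <0 2> <1 0> <1 2>}
target <1 0> ∈ {PSO}

SC:no TSO:no PSO:yes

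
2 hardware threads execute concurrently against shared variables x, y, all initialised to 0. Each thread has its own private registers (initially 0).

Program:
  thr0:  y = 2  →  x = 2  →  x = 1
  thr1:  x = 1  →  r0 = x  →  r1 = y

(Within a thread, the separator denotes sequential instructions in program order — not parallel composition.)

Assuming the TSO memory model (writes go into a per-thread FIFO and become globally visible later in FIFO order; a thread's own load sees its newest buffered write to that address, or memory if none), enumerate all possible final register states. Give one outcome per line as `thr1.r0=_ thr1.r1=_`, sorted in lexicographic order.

outcome vector order: (thr1.r0,thr1.r1)
|TSO outcomes| = 3

thr1.r0=1 thr1.r1=0
thr1.r0=1 thr1.r1=2
thr1.r0=2 thr1.r1=2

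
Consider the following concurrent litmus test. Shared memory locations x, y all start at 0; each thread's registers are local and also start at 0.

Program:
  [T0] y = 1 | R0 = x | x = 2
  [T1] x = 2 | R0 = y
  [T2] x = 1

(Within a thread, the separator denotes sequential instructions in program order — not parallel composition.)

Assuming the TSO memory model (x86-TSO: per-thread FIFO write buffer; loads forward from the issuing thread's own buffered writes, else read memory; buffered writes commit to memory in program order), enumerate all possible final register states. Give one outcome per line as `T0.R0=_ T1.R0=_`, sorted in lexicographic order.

outcome vector order: (T0.R0,T1.R0)
|TSO outcomes| = 6

T0.R0=0 T1.R0=0
T0.R0=0 T1.R0=1
T0.R0=1 T1.R0=0
T0.R0=1 T1.R0=1
T0.R0=2 T1.R0=0
T0.R0=2 T1.R0=1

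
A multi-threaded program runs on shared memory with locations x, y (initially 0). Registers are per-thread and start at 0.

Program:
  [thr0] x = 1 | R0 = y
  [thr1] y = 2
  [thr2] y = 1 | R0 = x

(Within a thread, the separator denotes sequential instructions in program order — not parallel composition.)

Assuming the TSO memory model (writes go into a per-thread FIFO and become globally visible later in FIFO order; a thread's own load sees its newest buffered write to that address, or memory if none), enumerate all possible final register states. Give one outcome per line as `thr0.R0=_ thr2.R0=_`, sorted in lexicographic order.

thr0.R0=0 thr2.R0=0
thr0.R0=0 thr2.R0=1
thr0.R0=1 thr2.R0=0
thr0.R0=1 thr2.R0=1
thr0.R0=2 thr2.R0=0
thr0.R0=2 thr2.R0=1

outcome vector order: (thr0.R0,thr2.R0)
|TSO outcomes| = 6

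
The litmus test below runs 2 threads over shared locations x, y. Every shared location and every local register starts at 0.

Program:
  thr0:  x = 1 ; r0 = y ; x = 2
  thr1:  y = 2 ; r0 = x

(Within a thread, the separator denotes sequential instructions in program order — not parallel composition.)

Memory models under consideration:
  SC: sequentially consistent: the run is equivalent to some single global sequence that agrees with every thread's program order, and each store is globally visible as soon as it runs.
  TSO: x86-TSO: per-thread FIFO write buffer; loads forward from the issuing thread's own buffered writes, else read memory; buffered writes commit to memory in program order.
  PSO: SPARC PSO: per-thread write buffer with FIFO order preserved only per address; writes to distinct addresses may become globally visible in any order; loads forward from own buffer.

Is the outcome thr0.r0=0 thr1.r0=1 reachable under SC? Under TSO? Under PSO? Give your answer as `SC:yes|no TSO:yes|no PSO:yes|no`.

outcome vector order: (thr0.r0,thr1.r0)
under SC → 01, 02, 20, 21, 22
under TSO → 00, 01, 02, 20, 21, 22
under PSO → 00, 01, 02, 20, 21, 22
target 01 ∈ {SC,TSO,PSO}

SC:yes TSO:yes PSO:yes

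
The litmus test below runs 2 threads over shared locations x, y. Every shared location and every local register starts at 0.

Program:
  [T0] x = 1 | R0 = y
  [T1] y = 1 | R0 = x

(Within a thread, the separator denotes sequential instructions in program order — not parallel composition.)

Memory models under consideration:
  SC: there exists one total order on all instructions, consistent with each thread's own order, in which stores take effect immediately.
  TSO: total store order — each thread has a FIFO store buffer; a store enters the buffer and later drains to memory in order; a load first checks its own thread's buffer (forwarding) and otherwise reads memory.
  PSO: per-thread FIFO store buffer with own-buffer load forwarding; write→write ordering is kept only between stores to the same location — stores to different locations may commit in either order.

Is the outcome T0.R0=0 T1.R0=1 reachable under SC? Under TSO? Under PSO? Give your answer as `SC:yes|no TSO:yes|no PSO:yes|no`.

outcome vector order: (T0.R0,T1.R0)
[SC] allowed = {01, 10, 11}
[TSO] allowed = {00, 01, 10, 11}
[PSO] allowed = {00, 01, 10, 11}
target 01 ∈ {SC,TSO,PSO}

SC:yes TSO:yes PSO:yes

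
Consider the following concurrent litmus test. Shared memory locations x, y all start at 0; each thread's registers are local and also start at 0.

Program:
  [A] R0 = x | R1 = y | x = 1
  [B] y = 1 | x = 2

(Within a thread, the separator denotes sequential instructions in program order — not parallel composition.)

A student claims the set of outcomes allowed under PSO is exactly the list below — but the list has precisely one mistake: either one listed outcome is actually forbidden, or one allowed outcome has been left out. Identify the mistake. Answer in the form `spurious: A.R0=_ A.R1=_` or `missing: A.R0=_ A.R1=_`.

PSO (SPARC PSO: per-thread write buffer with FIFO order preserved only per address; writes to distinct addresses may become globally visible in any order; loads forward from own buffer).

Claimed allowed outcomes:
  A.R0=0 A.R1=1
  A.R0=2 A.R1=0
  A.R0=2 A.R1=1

outcome vector order: (A.R0,A.R1)
PSO: 4 outcomes — {(0,0) (0,1) (2,0) (2,1)}
PSO∖claimed = {(0,0)}

missing: A.R0=0 A.R1=0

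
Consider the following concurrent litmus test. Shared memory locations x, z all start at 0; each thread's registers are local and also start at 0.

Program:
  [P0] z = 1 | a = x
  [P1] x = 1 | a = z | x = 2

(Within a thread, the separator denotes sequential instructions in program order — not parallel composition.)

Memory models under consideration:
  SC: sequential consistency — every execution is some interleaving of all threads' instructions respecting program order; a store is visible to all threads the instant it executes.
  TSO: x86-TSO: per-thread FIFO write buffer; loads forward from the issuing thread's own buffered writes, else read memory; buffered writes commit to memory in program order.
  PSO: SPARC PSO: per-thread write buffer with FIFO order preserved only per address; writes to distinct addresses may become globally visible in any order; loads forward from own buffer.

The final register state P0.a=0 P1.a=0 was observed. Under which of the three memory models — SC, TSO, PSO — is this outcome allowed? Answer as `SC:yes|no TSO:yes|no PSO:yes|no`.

outcome vector order: (P0.a,P1.a)
[SC] allowed = {<0 1> <1 0> <1 1> <2 0> <2 1>}
[TSO] allowed = {<0 0> <0 1> <1 0> <1 1> <2 0> <2 1>}
[PSO] allowed = {<0 0> <0 1> <1 0> <1 1> <2 0> <2 1>}
target <0 0> ∈ {TSO,PSO}

SC:no TSO:yes PSO:yes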